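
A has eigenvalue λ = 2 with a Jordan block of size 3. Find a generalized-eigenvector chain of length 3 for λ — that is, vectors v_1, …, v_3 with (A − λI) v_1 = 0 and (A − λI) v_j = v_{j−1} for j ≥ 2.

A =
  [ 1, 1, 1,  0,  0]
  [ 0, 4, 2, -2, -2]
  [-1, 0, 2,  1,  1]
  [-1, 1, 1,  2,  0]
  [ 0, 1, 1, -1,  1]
A Jordan chain for λ = 2 of length 3:
v_1 = (1, 0, 1, 1, 0)ᵀ
v_2 = (1, 2, 0, 1, 1)ᵀ
v_3 = (0, 1, 0, 0, 0)ᵀ

Let N = A − (2)·I. We want v_3 with N^3 v_3 = 0 but N^2 v_3 ≠ 0; then v_{j-1} := N · v_j for j = 3, …, 2.

Pick v_3 = (0, 1, 0, 0, 0)ᵀ.
Then v_2 = N · v_3 = (1, 2, 0, 1, 1)ᵀ.
Then v_1 = N · v_2 = (1, 0, 1, 1, 0)ᵀ.

Sanity check: (A − (2)·I) v_1 = (0, 0, 0, 0, 0)ᵀ = 0. ✓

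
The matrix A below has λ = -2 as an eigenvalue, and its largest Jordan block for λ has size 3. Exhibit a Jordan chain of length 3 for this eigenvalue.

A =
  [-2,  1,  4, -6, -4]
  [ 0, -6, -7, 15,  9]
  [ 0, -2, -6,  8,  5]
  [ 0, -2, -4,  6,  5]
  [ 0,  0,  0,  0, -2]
A Jordan chain for λ = -2 of length 3:
v_1 = (1, -4, -2, -2, 0)ᵀ
v_2 = (4, -7, -4, -4, 0)ᵀ
v_3 = (0, 0, 1, 0, 0)ᵀ

Let N = A − (-2)·I. We want v_3 with N^3 v_3 = 0 but N^2 v_3 ≠ 0; then v_{j-1} := N · v_j for j = 3, …, 2.

Pick v_3 = (0, 0, 1, 0, 0)ᵀ.
Then v_2 = N · v_3 = (4, -7, -4, -4, 0)ᵀ.
Then v_1 = N · v_2 = (1, -4, -2, -2, 0)ᵀ.

Sanity check: (A − (-2)·I) v_1 = (0, 0, 0, 0, 0)ᵀ = 0. ✓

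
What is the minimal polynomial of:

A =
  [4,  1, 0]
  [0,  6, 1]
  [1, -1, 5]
x^3 - 15*x^2 + 75*x - 125

The characteristic polynomial is χ_A(x) = (x - 5)^3, so the eigenvalues are known. The minimal polynomial is
  m_A(x) = Π_λ (x − λ)^{k_λ}
where k_λ is the size of the *largest* Jordan block for λ (equivalently, the smallest k with (A − λI)^k v = 0 for every generalised eigenvector v of λ).

  λ = 5: largest Jordan block has size 3, contributing (x − 5)^3

So m_A(x) = (x - 5)^3 = x^3 - 15*x^2 + 75*x - 125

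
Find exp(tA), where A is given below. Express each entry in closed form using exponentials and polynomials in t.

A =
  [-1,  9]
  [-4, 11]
e^{tA} =
  [-6*t*exp(5*t) + exp(5*t), 9*t*exp(5*t)]
  [-4*t*exp(5*t), 6*t*exp(5*t) + exp(5*t)]

Strategy: write A = P · J · P⁻¹ where J is a Jordan canonical form, so e^{tA} = P · e^{tJ} · P⁻¹, and e^{tJ} can be computed block-by-block.

A has Jordan form
J =
  [5, 1]
  [0, 5]
(up to reordering of blocks).

Per-block formulas:
  For a 2×2 Jordan block J_2(5): exp(t · J_2(5)) = e^(5t)·(I + t·N), where N is the 2×2 nilpotent shift.

After assembling e^{tJ} and conjugating by P, we get:

e^{tA} =
  [-6*t*exp(5*t) + exp(5*t), 9*t*exp(5*t)]
  [-4*t*exp(5*t), 6*t*exp(5*t) + exp(5*t)]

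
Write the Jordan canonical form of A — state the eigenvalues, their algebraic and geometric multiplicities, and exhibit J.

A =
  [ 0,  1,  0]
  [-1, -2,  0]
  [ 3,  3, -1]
J_2(-1) ⊕ J_1(-1)

The characteristic polynomial is
  det(x·I − A) = x^3 + 3*x^2 + 3*x + 1 = (x + 1)^3

Eigenvalues and multiplicities (the geometric multiplicity of λ is n − rank(A − λI), which equals the number of Jordan blocks for λ):
  λ = -1: algebraic multiplicity = 3, geometric multiplicity = 2

Determining the block sizes for each eigenvalue:
  λ = -1: 2 blocks summing to 3 forces exactly one block of size 2 and the rest size 1 → block sizes [2, 1]

Assembling the blocks gives a Jordan form
J =
  [-1,  1,  0]
  [ 0, -1,  0]
  [ 0,  0, -1]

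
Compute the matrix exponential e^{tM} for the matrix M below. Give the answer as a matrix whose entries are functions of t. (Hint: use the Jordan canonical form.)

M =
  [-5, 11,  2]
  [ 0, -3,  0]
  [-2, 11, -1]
e^{tM} =
  [-2*t*exp(-3*t) + exp(-3*t), 11*t*exp(-3*t), 2*t*exp(-3*t)]
  [0, exp(-3*t), 0]
  [-2*t*exp(-3*t), 11*t*exp(-3*t), 2*t*exp(-3*t) + exp(-3*t)]

Strategy: write M = P · J · P⁻¹ where J is a Jordan canonical form, so e^{tM} = P · e^{tJ} · P⁻¹, and e^{tJ} can be computed block-by-block.

M has Jordan form
J =
  [-3,  1,  0]
  [ 0, -3,  0]
  [ 0,  0, -3]
(up to reordering of blocks).

Per-block formulas:
  For a 2×2 Jordan block J_2(-3): exp(t · J_2(-3)) = e^(-3t)·(I + t·N), where N is the 2×2 nilpotent shift.
  For a 1×1 block at λ = -3: exp(t · [-3]) = [e^(-3t)].

After assembling e^{tJ} and conjugating by P, we get:

e^{tM} =
  [-2*t*exp(-3*t) + exp(-3*t), 11*t*exp(-3*t), 2*t*exp(-3*t)]
  [0, exp(-3*t), 0]
  [-2*t*exp(-3*t), 11*t*exp(-3*t), 2*t*exp(-3*t) + exp(-3*t)]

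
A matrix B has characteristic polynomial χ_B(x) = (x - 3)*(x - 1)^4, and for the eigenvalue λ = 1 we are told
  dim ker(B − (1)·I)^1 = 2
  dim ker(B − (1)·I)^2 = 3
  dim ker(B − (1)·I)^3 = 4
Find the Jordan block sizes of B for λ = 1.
Block sizes for λ = 1: [3, 1]

From the dimensions of kernels of powers, the number of Jordan blocks of size at least j is d_j − d_{j−1} where d_j = dim ker(N^j) (with d_0 = 0). Computing the differences gives [2, 1, 1].
The number of blocks of size exactly k is (#blocks of size ≥ k) − (#blocks of size ≥ k + 1), so the partition is: 1 block(s) of size 1, 1 block(s) of size 3.
In nonincreasing order the block sizes are [3, 1].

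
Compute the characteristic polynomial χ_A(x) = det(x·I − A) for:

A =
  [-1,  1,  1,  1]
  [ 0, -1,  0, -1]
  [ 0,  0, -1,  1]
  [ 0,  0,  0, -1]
x^4 + 4*x^3 + 6*x^2 + 4*x + 1

Expanding det(x·I − A) (e.g. by cofactor expansion or by noting that A is similar to its Jordan form J, which has the same characteristic polynomial as A) gives
  χ_A(x) = x^4 + 4*x^3 + 6*x^2 + 4*x + 1
which factors as (x + 1)^4. The eigenvalues (with algebraic multiplicities) are λ = -1 with multiplicity 4.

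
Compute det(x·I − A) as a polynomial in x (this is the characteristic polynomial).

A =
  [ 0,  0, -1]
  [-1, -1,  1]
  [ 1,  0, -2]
x^3 + 3*x^2 + 3*x + 1

Expanding det(x·I − A) (e.g. by cofactor expansion or by noting that A is similar to its Jordan form J, which has the same characteristic polynomial as A) gives
  χ_A(x) = x^3 + 3*x^2 + 3*x + 1
which factors as (x + 1)^3. The eigenvalues (with algebraic multiplicities) are λ = -1 with multiplicity 3.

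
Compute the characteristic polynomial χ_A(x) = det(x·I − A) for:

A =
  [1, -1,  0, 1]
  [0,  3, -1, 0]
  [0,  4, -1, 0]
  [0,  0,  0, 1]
x^4 - 4*x^3 + 6*x^2 - 4*x + 1

Expanding det(x·I − A) (e.g. by cofactor expansion or by noting that A is similar to its Jordan form J, which has the same characteristic polynomial as A) gives
  χ_A(x) = x^4 - 4*x^3 + 6*x^2 - 4*x + 1
which factors as (x - 1)^4. The eigenvalues (with algebraic multiplicities) are λ = 1 with multiplicity 4.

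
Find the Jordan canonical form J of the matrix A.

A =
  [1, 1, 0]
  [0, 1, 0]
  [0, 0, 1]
J_2(1) ⊕ J_1(1)

The characteristic polynomial is
  det(x·I − A) = x^3 - 3*x^2 + 3*x - 1 = (x - 1)^3

Eigenvalues and multiplicities (the geometric multiplicity of λ is n − rank(A − λI), which equals the number of Jordan blocks for λ):
  λ = 1: algebraic multiplicity = 3, geometric multiplicity = 2

Determining the block sizes for each eigenvalue:
  λ = 1: 2 blocks summing to 3 forces exactly one block of size 2 and the rest size 1 → block sizes [2, 1]

Assembling the blocks gives a Jordan form
J =
  [1, 1, 0]
  [0, 1, 0]
  [0, 0, 1]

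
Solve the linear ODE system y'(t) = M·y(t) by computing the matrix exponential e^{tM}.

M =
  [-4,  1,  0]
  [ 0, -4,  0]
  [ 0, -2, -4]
e^{tM} =
  [exp(-4*t), t*exp(-4*t), 0]
  [0, exp(-4*t), 0]
  [0, -2*t*exp(-4*t), exp(-4*t)]

Strategy: write M = P · J · P⁻¹ where J is a Jordan canonical form, so e^{tM} = P · e^{tJ} · P⁻¹, and e^{tJ} can be computed block-by-block.

M has Jordan form
J =
  [-4,  1,  0]
  [ 0, -4,  0]
  [ 0,  0, -4]
(up to reordering of blocks).

Per-block formulas:
  For a 1×1 block at λ = -4: exp(t · [-4]) = [e^(-4t)].
  For a 2×2 Jordan block J_2(-4): exp(t · J_2(-4)) = e^(-4t)·(I + t·N), where N is the 2×2 nilpotent shift.

After assembling e^{tJ} and conjugating by P, we get:

e^{tM} =
  [exp(-4*t), t*exp(-4*t), 0]
  [0, exp(-4*t), 0]
  [0, -2*t*exp(-4*t), exp(-4*t)]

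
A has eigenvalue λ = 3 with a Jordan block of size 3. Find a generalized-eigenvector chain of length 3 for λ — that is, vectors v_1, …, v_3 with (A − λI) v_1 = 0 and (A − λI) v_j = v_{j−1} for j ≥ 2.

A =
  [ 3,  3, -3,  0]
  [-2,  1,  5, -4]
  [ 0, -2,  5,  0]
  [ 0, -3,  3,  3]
A Jordan chain for λ = 3 of length 3:
v_1 = (-6, 4, 4, 6)ᵀ
v_2 = (0, -2, 0, 0)ᵀ
v_3 = (1, 0, 0, 0)ᵀ

Let N = A − (3)·I. We want v_3 with N^3 v_3 = 0 but N^2 v_3 ≠ 0; then v_{j-1} := N · v_j for j = 3, …, 2.

Pick v_3 = (1, 0, 0, 0)ᵀ.
Then v_2 = N · v_3 = (0, -2, 0, 0)ᵀ.
Then v_1 = N · v_2 = (-6, 4, 4, 6)ᵀ.

Sanity check: (A − (3)·I) v_1 = (0, 0, 0, 0)ᵀ = 0. ✓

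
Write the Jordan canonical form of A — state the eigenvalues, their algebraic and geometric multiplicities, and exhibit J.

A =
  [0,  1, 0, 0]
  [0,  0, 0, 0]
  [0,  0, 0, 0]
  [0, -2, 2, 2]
J_2(0) ⊕ J_1(0) ⊕ J_1(2)

The characteristic polynomial is
  det(x·I − A) = x^4 - 2*x^3 = x^3*(x - 2)

Eigenvalues and multiplicities (the geometric multiplicity of λ is n − rank(A − λI), which equals the number of Jordan blocks for λ):
  λ = 0: algebraic multiplicity = 3, geometric multiplicity = 2
  λ = 2: algebraic multiplicity = 1, geometric multiplicity = 1

Determining the block sizes for each eigenvalue:
  λ = 0: 2 blocks summing to 3 forces exactly one block of size 2 and the rest size 1 → block sizes [2, 1]
  λ = 2: one block (gm = 1), so the single block has size am = 1 → block sizes [1]

Assembling the blocks gives a Jordan form
J =
  [0, 1, 0, 0]
  [0, 0, 0, 0]
  [0, 0, 0, 0]
  [0, 0, 0, 2]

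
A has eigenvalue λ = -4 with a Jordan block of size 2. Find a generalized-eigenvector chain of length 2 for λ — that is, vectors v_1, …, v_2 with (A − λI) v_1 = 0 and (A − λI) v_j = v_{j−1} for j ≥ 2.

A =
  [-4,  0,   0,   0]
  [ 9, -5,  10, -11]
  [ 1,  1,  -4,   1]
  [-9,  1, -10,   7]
A Jordan chain for λ = -4 of length 2:
v_1 = (0, -1, 1, 1)ᵀ
v_2 = (0, 1, 0, 0)ᵀ

Let N = A − (-4)·I. We want v_2 with N^2 v_2 = 0 but N^1 v_2 ≠ 0; then v_{j-1} := N · v_j for j = 2, …, 2.

Pick v_2 = (0, 1, 0, 0)ᵀ.
Then v_1 = N · v_2 = (0, -1, 1, 1)ᵀ.

Sanity check: (A − (-4)·I) v_1 = (0, 0, 0, 0)ᵀ = 0. ✓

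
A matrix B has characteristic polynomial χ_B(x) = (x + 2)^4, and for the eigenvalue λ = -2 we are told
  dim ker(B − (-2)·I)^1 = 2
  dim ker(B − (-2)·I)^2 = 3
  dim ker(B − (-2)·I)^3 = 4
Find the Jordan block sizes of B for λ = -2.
Block sizes for λ = -2: [3, 1]

From the dimensions of kernels of powers, the number of Jordan blocks of size at least j is d_j − d_{j−1} where d_j = dim ker(N^j) (with d_0 = 0). Computing the differences gives [2, 1, 1].
The number of blocks of size exactly k is (#blocks of size ≥ k) − (#blocks of size ≥ k + 1), so the partition is: 1 block(s) of size 1, 1 block(s) of size 3.
In nonincreasing order the block sizes are [3, 1].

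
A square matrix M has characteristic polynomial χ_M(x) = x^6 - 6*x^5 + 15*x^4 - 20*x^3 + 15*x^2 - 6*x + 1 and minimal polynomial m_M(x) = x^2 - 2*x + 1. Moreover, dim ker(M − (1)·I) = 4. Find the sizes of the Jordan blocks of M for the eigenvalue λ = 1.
Block sizes for λ = 1: [2, 2, 1, 1]

Step 1 — from the characteristic polynomial, algebraic multiplicity of λ = 1 is 6. From dim ker(M − (1)·I) = 4, there are exactly 4 Jordan blocks for λ = 1.
Step 2 — from the minimal polynomial, the factor (x − 1)^2 tells us the largest block for λ = 1 has size 2.
Step 3 — with total size 6, 4 blocks, and largest block 2, the block sizes (in nonincreasing order) are [2, 2, 1, 1].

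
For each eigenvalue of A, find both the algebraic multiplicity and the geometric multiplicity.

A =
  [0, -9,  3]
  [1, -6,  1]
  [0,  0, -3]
λ = -3: alg = 3, geom = 2

Step 1 — factor the characteristic polynomial to read off the algebraic multiplicities:
  χ_A(x) = (x + 3)^3

Step 2 — compute geometric multiplicities via the rank-nullity identity g(λ) = n − rank(A − λI):
  rank(A − (-3)·I) = 1, so dim ker(A − (-3)·I) = n − 1 = 2

Summary:
  λ = -3: algebraic multiplicity = 3, geometric multiplicity = 2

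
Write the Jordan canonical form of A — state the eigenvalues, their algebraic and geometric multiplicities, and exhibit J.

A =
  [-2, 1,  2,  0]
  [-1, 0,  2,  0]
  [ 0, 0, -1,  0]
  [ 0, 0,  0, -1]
J_2(-1) ⊕ J_1(-1) ⊕ J_1(-1)

The characteristic polynomial is
  det(x·I − A) = x^4 + 4*x^3 + 6*x^2 + 4*x + 1 = (x + 1)^4

Eigenvalues and multiplicities (the geometric multiplicity of λ is n − rank(A − λI), which equals the number of Jordan blocks for λ):
  λ = -1: algebraic multiplicity = 4, geometric multiplicity = 3

Determining the block sizes for each eigenvalue:
  λ = -1: 3 blocks summing to 4 forces exactly one block of size 2 and the rest size 1 → block sizes [2, 1, 1]

Assembling the blocks gives a Jordan form
J =
  [-1,  1,  0,  0]
  [ 0, -1,  0,  0]
  [ 0,  0, -1,  0]
  [ 0,  0,  0, -1]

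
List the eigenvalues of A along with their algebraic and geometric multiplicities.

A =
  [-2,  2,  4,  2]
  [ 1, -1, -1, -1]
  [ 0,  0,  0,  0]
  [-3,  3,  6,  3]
λ = 0: alg = 4, geom = 2

Step 1 — factor the characteristic polynomial to read off the algebraic multiplicities:
  χ_A(x) = x^4

Step 2 — compute geometric multiplicities via the rank-nullity identity g(λ) = n − rank(A − λI):
  rank(A − (0)·I) = 2, so dim ker(A − (0)·I) = n − 2 = 2

Summary:
  λ = 0: algebraic multiplicity = 4, geometric multiplicity = 2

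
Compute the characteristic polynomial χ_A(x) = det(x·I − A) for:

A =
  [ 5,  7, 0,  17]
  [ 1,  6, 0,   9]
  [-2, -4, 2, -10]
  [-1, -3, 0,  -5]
x^4 - 8*x^3 + 24*x^2 - 32*x + 16

Expanding det(x·I − A) (e.g. by cofactor expansion or by noting that A is similar to its Jordan form J, which has the same characteristic polynomial as A) gives
  χ_A(x) = x^4 - 8*x^3 + 24*x^2 - 32*x + 16
which factors as (x - 2)^4. The eigenvalues (with algebraic multiplicities) are λ = 2 with multiplicity 4.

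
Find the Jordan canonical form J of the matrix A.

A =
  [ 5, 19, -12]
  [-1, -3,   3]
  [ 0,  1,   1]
J_3(1)

The characteristic polynomial is
  det(x·I − A) = x^3 - 3*x^2 + 3*x - 1 = (x - 1)^3

Eigenvalues and multiplicities (the geometric multiplicity of λ is n − rank(A − λI), which equals the number of Jordan blocks for λ):
  λ = 1: algebraic multiplicity = 3, geometric multiplicity = 1

Determining the block sizes for each eigenvalue:
  λ = 1: one block (gm = 1), so the single block has size am = 3 → block sizes [3]

Assembling the blocks gives a Jordan form
J =
  [1, 1, 0]
  [0, 1, 1]
  [0, 0, 1]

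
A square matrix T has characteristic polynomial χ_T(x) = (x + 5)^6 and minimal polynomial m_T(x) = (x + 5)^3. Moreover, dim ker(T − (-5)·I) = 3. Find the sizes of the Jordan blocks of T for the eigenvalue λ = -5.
Block sizes for λ = -5: [3, 2, 1]

Step 1 — from the characteristic polynomial, algebraic multiplicity of λ = -5 is 6. From dim ker(T − (-5)·I) = 3, there are exactly 3 Jordan blocks for λ = -5.
Step 2 — from the minimal polynomial, the factor (x + 5)^3 tells us the largest block for λ = -5 has size 3.
Step 3 — with total size 6, 3 blocks, and largest block 3, the block sizes (in nonincreasing order) are [3, 2, 1].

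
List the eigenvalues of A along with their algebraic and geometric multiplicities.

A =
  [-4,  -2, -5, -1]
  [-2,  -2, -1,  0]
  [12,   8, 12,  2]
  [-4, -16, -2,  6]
λ = 0: alg = 2, geom = 1; λ = 6: alg = 2, geom = 1

Step 1 — factor the characteristic polynomial to read off the algebraic multiplicities:
  χ_A(x) = x^2*(x - 6)^2

Step 2 — compute geometric multiplicities via the rank-nullity identity g(λ) = n − rank(A − λI):
  rank(A − (0)·I) = 3, so dim ker(A − (0)·I) = n − 3 = 1
  rank(A − (6)·I) = 3, so dim ker(A − (6)·I) = n − 3 = 1

Summary:
  λ = 0: algebraic multiplicity = 2, geometric multiplicity = 1
  λ = 6: algebraic multiplicity = 2, geometric multiplicity = 1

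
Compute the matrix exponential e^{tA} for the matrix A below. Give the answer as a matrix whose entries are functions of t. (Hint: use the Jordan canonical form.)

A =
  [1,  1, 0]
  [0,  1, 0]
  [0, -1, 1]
e^{tA} =
  [exp(t), t*exp(t), 0]
  [0, exp(t), 0]
  [0, -t*exp(t), exp(t)]

Strategy: write A = P · J · P⁻¹ where J is a Jordan canonical form, so e^{tA} = P · e^{tJ} · P⁻¹, and e^{tJ} can be computed block-by-block.

A has Jordan form
J =
  [1, 1, 0]
  [0, 1, 0]
  [0, 0, 1]
(up to reordering of blocks).

Per-block formulas:
  For a 2×2 Jordan block J_2(1): exp(t · J_2(1)) = e^(1t)·(I + t·N), where N is the 2×2 nilpotent shift.
  For a 1×1 block at λ = 1: exp(t · [1]) = [e^(1t)].

After assembling e^{tJ} and conjugating by P, we get:

e^{tA} =
  [exp(t), t*exp(t), 0]
  [0, exp(t), 0]
  [0, -t*exp(t), exp(t)]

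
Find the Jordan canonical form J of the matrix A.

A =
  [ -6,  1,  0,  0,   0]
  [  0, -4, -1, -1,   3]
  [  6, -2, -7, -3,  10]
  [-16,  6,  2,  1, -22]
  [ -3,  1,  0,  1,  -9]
J_3(-5) ⊕ J_2(-5)

The characteristic polynomial is
  det(x·I − A) = x^5 + 25*x^4 + 250*x^3 + 1250*x^2 + 3125*x + 3125 = (x + 5)^5

Eigenvalues and multiplicities (the geometric multiplicity of λ is n − rank(A − λI), which equals the number of Jordan blocks for λ):
  λ = -5: algebraic multiplicity = 5, geometric multiplicity = 2

Determining the block sizes for each eigenvalue:
  λ = -5: with am = 5 and gm = 2, the partition is not yet determined (e.g. several partitions of 5 into 2 parts exist). Let N = A − (-5)·I. Computing rank(N^1) = 3, rank(N^2) = 1, rank(N^3) = 0; the number of blocks of size ≥ j is rank(N^{j−1}) − rank(N^j), giving [2, 2, 1]. So we have 1 block(s) of size 3, 1 block(s) of size 2 → block sizes [3, 2]

Assembling the blocks gives a Jordan form
J =
  [-5,  1,  0,  0,  0]
  [ 0, -5,  1,  0,  0]
  [ 0,  0, -5,  0,  0]
  [ 0,  0,  0, -5,  1]
  [ 0,  0,  0,  0, -5]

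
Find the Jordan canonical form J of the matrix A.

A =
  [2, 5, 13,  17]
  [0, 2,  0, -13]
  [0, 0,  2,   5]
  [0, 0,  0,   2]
J_2(2) ⊕ J_2(2)

The characteristic polynomial is
  det(x·I − A) = x^4 - 8*x^3 + 24*x^2 - 32*x + 16 = (x - 2)^4

Eigenvalues and multiplicities (the geometric multiplicity of λ is n − rank(A − λI), which equals the number of Jordan blocks for λ):
  λ = 2: algebraic multiplicity = 4, geometric multiplicity = 2

Determining the block sizes for each eigenvalue:
  λ = 2: with am = 4 and gm = 2, the partition is not yet determined (e.g. several partitions of 4 into 2 parts exist). Let N = A − (2)·I. Computing rank(N^1) = 2, rank(N^2) = 0; the number of blocks of size ≥ j is rank(N^{j−1}) − rank(N^j), giving [2, 2]. So we have 2 block(s) of size 2 → block sizes [2, 2]

Assembling the blocks gives a Jordan form
J =
  [2, 1, 0, 0]
  [0, 2, 0, 0]
  [0, 0, 2, 1]
  [0, 0, 0, 2]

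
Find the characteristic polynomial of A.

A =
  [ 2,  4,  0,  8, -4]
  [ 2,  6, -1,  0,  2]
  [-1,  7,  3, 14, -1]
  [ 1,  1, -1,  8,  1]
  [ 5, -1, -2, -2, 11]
x^5 - 30*x^4 + 360*x^3 - 2160*x^2 + 6480*x - 7776

Expanding det(x·I − A) (e.g. by cofactor expansion or by noting that A is similar to its Jordan form J, which has the same characteristic polynomial as A) gives
  χ_A(x) = x^5 - 30*x^4 + 360*x^3 - 2160*x^2 + 6480*x - 7776
which factors as (x - 6)^5. The eigenvalues (with algebraic multiplicities) are λ = 6 with multiplicity 5.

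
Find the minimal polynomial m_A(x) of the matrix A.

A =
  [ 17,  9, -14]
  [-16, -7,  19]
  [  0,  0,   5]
x^3 - 15*x^2 + 75*x - 125

The characteristic polynomial is χ_A(x) = (x - 5)^3, so the eigenvalues are known. The minimal polynomial is
  m_A(x) = Π_λ (x − λ)^{k_λ}
where k_λ is the size of the *largest* Jordan block for λ (equivalently, the smallest k with (A − λI)^k v = 0 for every generalised eigenvector v of λ).

  λ = 5: largest Jordan block has size 3, contributing (x − 5)^3

So m_A(x) = (x - 5)^3 = x^3 - 15*x^2 + 75*x - 125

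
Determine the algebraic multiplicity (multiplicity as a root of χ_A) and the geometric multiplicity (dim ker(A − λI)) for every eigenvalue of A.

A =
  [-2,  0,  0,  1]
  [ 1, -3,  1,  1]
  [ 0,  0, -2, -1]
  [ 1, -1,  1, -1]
λ = -2: alg = 4, geom = 2

Step 1 — factor the characteristic polynomial to read off the algebraic multiplicities:
  χ_A(x) = (x + 2)^4

Step 2 — compute geometric multiplicities via the rank-nullity identity g(λ) = n − rank(A − λI):
  rank(A − (-2)·I) = 2, so dim ker(A − (-2)·I) = n − 2 = 2

Summary:
  λ = -2: algebraic multiplicity = 4, geometric multiplicity = 2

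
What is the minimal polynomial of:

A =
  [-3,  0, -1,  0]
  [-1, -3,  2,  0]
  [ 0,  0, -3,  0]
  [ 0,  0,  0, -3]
x^3 + 9*x^2 + 27*x + 27

The characteristic polynomial is χ_A(x) = (x + 3)^4, so the eigenvalues are known. The minimal polynomial is
  m_A(x) = Π_λ (x − λ)^{k_λ}
where k_λ is the size of the *largest* Jordan block for λ (equivalently, the smallest k with (A − λI)^k v = 0 for every generalised eigenvector v of λ).

  λ = -3: largest Jordan block has size 3, contributing (x + 3)^3

So m_A(x) = (x + 3)^3 = x^3 + 9*x^2 + 27*x + 27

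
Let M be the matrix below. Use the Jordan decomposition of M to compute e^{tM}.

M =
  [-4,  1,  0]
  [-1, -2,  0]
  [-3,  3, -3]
e^{tM} =
  [-t*exp(-3*t) + exp(-3*t), t*exp(-3*t), 0]
  [-t*exp(-3*t), t*exp(-3*t) + exp(-3*t), 0]
  [-3*t*exp(-3*t), 3*t*exp(-3*t), exp(-3*t)]

Strategy: write M = P · J · P⁻¹ where J is a Jordan canonical form, so e^{tM} = P · e^{tJ} · P⁻¹, and e^{tJ} can be computed block-by-block.

M has Jordan form
J =
  [-3,  1,  0]
  [ 0, -3,  0]
  [ 0,  0, -3]
(up to reordering of blocks).

Per-block formulas:
  For a 1×1 block at λ = -3: exp(t · [-3]) = [e^(-3t)].
  For a 2×2 Jordan block J_2(-3): exp(t · J_2(-3)) = e^(-3t)·(I + t·N), where N is the 2×2 nilpotent shift.

After assembling e^{tJ} and conjugating by P, we get:

e^{tM} =
  [-t*exp(-3*t) + exp(-3*t), t*exp(-3*t), 0]
  [-t*exp(-3*t), t*exp(-3*t) + exp(-3*t), 0]
  [-3*t*exp(-3*t), 3*t*exp(-3*t), exp(-3*t)]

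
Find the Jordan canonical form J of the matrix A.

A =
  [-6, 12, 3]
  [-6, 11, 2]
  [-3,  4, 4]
J_2(3) ⊕ J_1(3)

The characteristic polynomial is
  det(x·I − A) = x^3 - 9*x^2 + 27*x - 27 = (x - 3)^3

Eigenvalues and multiplicities (the geometric multiplicity of λ is n − rank(A − λI), which equals the number of Jordan blocks for λ):
  λ = 3: algebraic multiplicity = 3, geometric multiplicity = 2

Determining the block sizes for each eigenvalue:
  λ = 3: 2 blocks summing to 3 forces exactly one block of size 2 and the rest size 1 → block sizes [2, 1]

Assembling the blocks gives a Jordan form
J =
  [3, 1, 0]
  [0, 3, 0]
  [0, 0, 3]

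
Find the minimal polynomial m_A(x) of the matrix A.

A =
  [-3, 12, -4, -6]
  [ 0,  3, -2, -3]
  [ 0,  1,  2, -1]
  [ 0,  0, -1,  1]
x^4 - 3*x^3 - 6*x^2 + 28*x - 24

The characteristic polynomial is χ_A(x) = (x - 2)^3*(x + 3), so the eigenvalues are known. The minimal polynomial is
  m_A(x) = Π_λ (x − λ)^{k_λ}
where k_λ is the size of the *largest* Jordan block for λ (equivalently, the smallest k with (A − λI)^k v = 0 for every generalised eigenvector v of λ).

  λ = -3: largest Jordan block has size 1, contributing (x + 3)
  λ = 2: largest Jordan block has size 3, contributing (x − 2)^3

So m_A(x) = (x - 2)^3*(x + 3) = x^4 - 3*x^3 - 6*x^2 + 28*x - 24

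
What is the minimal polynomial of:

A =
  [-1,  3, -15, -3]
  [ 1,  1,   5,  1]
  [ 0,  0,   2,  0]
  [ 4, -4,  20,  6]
x^2 - 4*x + 4

The characteristic polynomial is χ_A(x) = (x - 2)^4, so the eigenvalues are known. The minimal polynomial is
  m_A(x) = Π_λ (x − λ)^{k_λ}
where k_λ is the size of the *largest* Jordan block for λ (equivalently, the smallest k with (A − λI)^k v = 0 for every generalised eigenvector v of λ).

  λ = 2: largest Jordan block has size 2, contributing (x − 2)^2

So m_A(x) = (x - 2)^2 = x^2 - 4*x + 4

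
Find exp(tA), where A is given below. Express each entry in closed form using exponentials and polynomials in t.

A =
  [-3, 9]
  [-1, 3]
e^{tA} =
  [1 - 3*t, 9*t]
  [-t, 3*t + 1]

Strategy: write A = P · J · P⁻¹ where J is a Jordan canonical form, so e^{tA} = P · e^{tJ} · P⁻¹, and e^{tJ} can be computed block-by-block.

A has Jordan form
J =
  [0, 1]
  [0, 0]
(up to reordering of blocks).

Per-block formulas:
  For a 2×2 Jordan block J_2(0): exp(t · J_2(0)) = e^(0t)·(I + t·N), where N is the 2×2 nilpotent shift.

After assembling e^{tJ} and conjugating by P, we get:

e^{tA} =
  [1 - 3*t, 9*t]
  [-t, 3*t + 1]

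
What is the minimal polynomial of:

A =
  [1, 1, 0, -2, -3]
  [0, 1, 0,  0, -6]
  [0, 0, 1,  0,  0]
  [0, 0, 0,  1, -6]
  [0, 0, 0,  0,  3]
x^3 - 5*x^2 + 7*x - 3

The characteristic polynomial is χ_A(x) = (x - 3)*(x - 1)^4, so the eigenvalues are known. The minimal polynomial is
  m_A(x) = Π_λ (x − λ)^{k_λ}
where k_λ is the size of the *largest* Jordan block for λ (equivalently, the smallest k with (A − λI)^k v = 0 for every generalised eigenvector v of λ).

  λ = 1: largest Jordan block has size 2, contributing (x − 1)^2
  λ = 3: largest Jordan block has size 1, contributing (x − 3)

So m_A(x) = (x - 3)*(x - 1)^2 = x^3 - 5*x^2 + 7*x - 3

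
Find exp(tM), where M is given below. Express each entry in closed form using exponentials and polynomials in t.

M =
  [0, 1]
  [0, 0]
e^{tM} =
  [1, t]
  [0, 1]

Strategy: write M = P · J · P⁻¹ where J is a Jordan canonical form, so e^{tM} = P · e^{tJ} · P⁻¹, and e^{tJ} can be computed block-by-block.

M has Jordan form
J =
  [0, 1]
  [0, 0]
(up to reordering of blocks).

Per-block formulas:
  For a 2×2 Jordan block J_2(0): exp(t · J_2(0)) = e^(0t)·(I + t·N), where N is the 2×2 nilpotent shift.

After assembling e^{tJ} and conjugating by P, we get:

e^{tM} =
  [1, t]
  [0, 1]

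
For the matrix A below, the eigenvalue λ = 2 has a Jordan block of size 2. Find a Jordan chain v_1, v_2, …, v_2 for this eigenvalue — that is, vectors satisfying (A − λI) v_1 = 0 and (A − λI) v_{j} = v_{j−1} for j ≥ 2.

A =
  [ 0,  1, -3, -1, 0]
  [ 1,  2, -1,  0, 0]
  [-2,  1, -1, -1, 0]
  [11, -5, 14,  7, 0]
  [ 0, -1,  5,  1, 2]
A Jordan chain for λ = 2 of length 2:
v_1 = (-2, 1, -2, 11, 0)ᵀ
v_2 = (1, 0, 0, 0, 0)ᵀ

Let N = A − (2)·I. We want v_2 with N^2 v_2 = 0 but N^1 v_2 ≠ 0; then v_{j-1} := N · v_j for j = 2, …, 2.

Pick v_2 = (1, 0, 0, 0, 0)ᵀ.
Then v_1 = N · v_2 = (-2, 1, -2, 11, 0)ᵀ.

Sanity check: (A − (2)·I) v_1 = (0, 0, 0, 0, 0)ᵀ = 0. ✓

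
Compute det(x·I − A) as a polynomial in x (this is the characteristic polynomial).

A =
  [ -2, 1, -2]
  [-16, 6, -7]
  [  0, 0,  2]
x^3 - 6*x^2 + 12*x - 8

Expanding det(x·I − A) (e.g. by cofactor expansion or by noting that A is similar to its Jordan form J, which has the same characteristic polynomial as A) gives
  χ_A(x) = x^3 - 6*x^2 + 12*x - 8
which factors as (x - 2)^3. The eigenvalues (with algebraic multiplicities) are λ = 2 with multiplicity 3.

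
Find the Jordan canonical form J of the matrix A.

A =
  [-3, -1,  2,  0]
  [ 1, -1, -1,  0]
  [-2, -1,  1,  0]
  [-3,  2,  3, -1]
J_3(-1) ⊕ J_1(-1)

The characteristic polynomial is
  det(x·I − A) = x^4 + 4*x^3 + 6*x^2 + 4*x + 1 = (x + 1)^4

Eigenvalues and multiplicities (the geometric multiplicity of λ is n − rank(A − λI), which equals the number of Jordan blocks for λ):
  λ = -1: algebraic multiplicity = 4, geometric multiplicity = 2

Determining the block sizes for each eigenvalue:
  λ = -1: with am = 4 and gm = 2, the partition is not yet determined (e.g. several partitions of 4 into 2 parts exist). Let N = A − (-1)·I. Computing rank(N^1) = 2, rank(N^2) = 1, rank(N^3) = 0; the number of blocks of size ≥ j is rank(N^{j−1}) − rank(N^j), giving [2, 1, 1]. So we have 1 block(s) of size 3, 1 block(s) of size 1 → block sizes [3, 1]

Assembling the blocks gives a Jordan form
J =
  [-1,  1,  0,  0]
  [ 0, -1,  1,  0]
  [ 0,  0, -1,  0]
  [ 0,  0,  0, -1]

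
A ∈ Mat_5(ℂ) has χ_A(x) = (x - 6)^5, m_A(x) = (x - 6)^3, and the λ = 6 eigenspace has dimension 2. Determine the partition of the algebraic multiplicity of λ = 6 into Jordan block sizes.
Block sizes for λ = 6: [3, 2]

Step 1 — from the characteristic polynomial, algebraic multiplicity of λ = 6 is 5. From dim ker(A − (6)·I) = 2, there are exactly 2 Jordan blocks for λ = 6.
Step 2 — from the minimal polynomial, the factor (x − 6)^3 tells us the largest block for λ = 6 has size 3.
Step 3 — with total size 5, 2 blocks, and largest block 3, the block sizes (in nonincreasing order) are [3, 2].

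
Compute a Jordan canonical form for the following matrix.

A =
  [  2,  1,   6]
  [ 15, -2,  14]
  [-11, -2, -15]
J_3(-5)

The characteristic polynomial is
  det(x·I − A) = x^3 + 15*x^2 + 75*x + 125 = (x + 5)^3

Eigenvalues and multiplicities (the geometric multiplicity of λ is n − rank(A − λI), which equals the number of Jordan blocks for λ):
  λ = -5: algebraic multiplicity = 3, geometric multiplicity = 1

Determining the block sizes for each eigenvalue:
  λ = -5: one block (gm = 1), so the single block has size am = 3 → block sizes [3]

Assembling the blocks gives a Jordan form
J =
  [-5,  1,  0]
  [ 0, -5,  1]
  [ 0,  0, -5]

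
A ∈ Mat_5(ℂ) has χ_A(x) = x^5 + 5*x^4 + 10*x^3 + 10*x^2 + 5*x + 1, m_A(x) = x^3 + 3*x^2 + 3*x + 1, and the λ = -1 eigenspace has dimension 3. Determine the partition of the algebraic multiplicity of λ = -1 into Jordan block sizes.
Block sizes for λ = -1: [3, 1, 1]

Step 1 — from the characteristic polynomial, algebraic multiplicity of λ = -1 is 5. From dim ker(A − (-1)·I) = 3, there are exactly 3 Jordan blocks for λ = -1.
Step 2 — from the minimal polynomial, the factor (x + 1)^3 tells us the largest block for λ = -1 has size 3.
Step 3 — with total size 5, 3 blocks, and largest block 3, the block sizes (in nonincreasing order) are [3, 1, 1].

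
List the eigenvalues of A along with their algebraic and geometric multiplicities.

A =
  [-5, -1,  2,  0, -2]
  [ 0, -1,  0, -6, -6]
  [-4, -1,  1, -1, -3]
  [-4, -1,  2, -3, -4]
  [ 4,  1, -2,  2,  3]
λ = -1: alg = 5, geom = 3

Step 1 — factor the characteristic polynomial to read off the algebraic multiplicities:
  χ_A(x) = (x + 1)^5

Step 2 — compute geometric multiplicities via the rank-nullity identity g(λ) = n − rank(A − λI):
  rank(A − (-1)·I) = 2, so dim ker(A − (-1)·I) = n − 2 = 3

Summary:
  λ = -1: algebraic multiplicity = 5, geometric multiplicity = 3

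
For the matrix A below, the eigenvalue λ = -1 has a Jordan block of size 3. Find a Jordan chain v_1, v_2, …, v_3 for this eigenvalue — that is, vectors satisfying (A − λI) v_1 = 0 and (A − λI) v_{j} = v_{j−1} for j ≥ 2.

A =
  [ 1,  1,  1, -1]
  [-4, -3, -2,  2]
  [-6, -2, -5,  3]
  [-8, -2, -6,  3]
A Jordan chain for λ = -1 of length 3:
v_1 = (2, -4, -4, -4)ᵀ
v_2 = (2, -4, -6, -8)ᵀ
v_3 = (1, 0, 0, 0)ᵀ

Let N = A − (-1)·I. We want v_3 with N^3 v_3 = 0 but N^2 v_3 ≠ 0; then v_{j-1} := N · v_j for j = 3, …, 2.

Pick v_3 = (1, 0, 0, 0)ᵀ.
Then v_2 = N · v_3 = (2, -4, -6, -8)ᵀ.
Then v_1 = N · v_2 = (2, -4, -4, -4)ᵀ.

Sanity check: (A − (-1)·I) v_1 = (0, 0, 0, 0)ᵀ = 0. ✓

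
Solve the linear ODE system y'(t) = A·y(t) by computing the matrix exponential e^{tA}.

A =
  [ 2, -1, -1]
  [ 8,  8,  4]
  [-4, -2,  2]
e^{tA} =
  [-2*t*exp(4*t) + exp(4*t), -t*exp(4*t), -t*exp(4*t)]
  [8*t*exp(4*t), 4*t*exp(4*t) + exp(4*t), 4*t*exp(4*t)]
  [-4*t*exp(4*t), -2*t*exp(4*t), -2*t*exp(4*t) + exp(4*t)]

Strategy: write A = P · J · P⁻¹ where J is a Jordan canonical form, so e^{tA} = P · e^{tJ} · P⁻¹, and e^{tJ} can be computed block-by-block.

A has Jordan form
J =
  [4, 1, 0]
  [0, 4, 0]
  [0, 0, 4]
(up to reordering of blocks).

Per-block formulas:
  For a 2×2 Jordan block J_2(4): exp(t · J_2(4)) = e^(4t)·(I + t·N), where N is the 2×2 nilpotent shift.
  For a 1×1 block at λ = 4: exp(t · [4]) = [e^(4t)].

After assembling e^{tJ} and conjugating by P, we get:

e^{tA} =
  [-2*t*exp(4*t) + exp(4*t), -t*exp(4*t), -t*exp(4*t)]
  [8*t*exp(4*t), 4*t*exp(4*t) + exp(4*t), 4*t*exp(4*t)]
  [-4*t*exp(4*t), -2*t*exp(4*t), -2*t*exp(4*t) + exp(4*t)]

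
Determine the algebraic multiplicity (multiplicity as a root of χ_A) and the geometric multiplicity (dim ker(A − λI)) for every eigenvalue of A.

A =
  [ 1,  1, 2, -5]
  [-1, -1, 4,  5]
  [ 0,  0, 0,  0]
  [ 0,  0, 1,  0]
λ = 0: alg = 4, geom = 2

Step 1 — factor the characteristic polynomial to read off the algebraic multiplicities:
  χ_A(x) = x^4

Step 2 — compute geometric multiplicities via the rank-nullity identity g(λ) = n − rank(A − λI):
  rank(A − (0)·I) = 2, so dim ker(A − (0)·I) = n − 2 = 2

Summary:
  λ = 0: algebraic multiplicity = 4, geometric multiplicity = 2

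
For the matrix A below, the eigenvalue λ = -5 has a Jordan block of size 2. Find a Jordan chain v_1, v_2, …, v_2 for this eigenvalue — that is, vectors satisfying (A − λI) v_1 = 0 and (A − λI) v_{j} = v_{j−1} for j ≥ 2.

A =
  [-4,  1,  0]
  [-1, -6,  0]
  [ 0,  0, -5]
A Jordan chain for λ = -5 of length 2:
v_1 = (1, -1, 0)ᵀ
v_2 = (1, 0, 0)ᵀ

Let N = A − (-5)·I. We want v_2 with N^2 v_2 = 0 but N^1 v_2 ≠ 0; then v_{j-1} := N · v_j for j = 2, …, 2.

Pick v_2 = (1, 0, 0)ᵀ.
Then v_1 = N · v_2 = (1, -1, 0)ᵀ.

Sanity check: (A − (-5)·I) v_1 = (0, 0, 0)ᵀ = 0. ✓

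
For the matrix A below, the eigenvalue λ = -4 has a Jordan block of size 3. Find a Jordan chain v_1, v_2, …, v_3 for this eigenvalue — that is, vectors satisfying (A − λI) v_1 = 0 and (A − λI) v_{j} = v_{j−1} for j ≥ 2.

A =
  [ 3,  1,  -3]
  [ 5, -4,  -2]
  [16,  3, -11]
A Jordan chain for λ = -4 of length 3:
v_1 = (6, 3, 15)ᵀ
v_2 = (7, 5, 16)ᵀ
v_3 = (1, 0, 0)ᵀ

Let N = A − (-4)·I. We want v_3 with N^3 v_3 = 0 but N^2 v_3 ≠ 0; then v_{j-1} := N · v_j for j = 3, …, 2.

Pick v_3 = (1, 0, 0)ᵀ.
Then v_2 = N · v_3 = (7, 5, 16)ᵀ.
Then v_1 = N · v_2 = (6, 3, 15)ᵀ.

Sanity check: (A − (-4)·I) v_1 = (0, 0, 0)ᵀ = 0. ✓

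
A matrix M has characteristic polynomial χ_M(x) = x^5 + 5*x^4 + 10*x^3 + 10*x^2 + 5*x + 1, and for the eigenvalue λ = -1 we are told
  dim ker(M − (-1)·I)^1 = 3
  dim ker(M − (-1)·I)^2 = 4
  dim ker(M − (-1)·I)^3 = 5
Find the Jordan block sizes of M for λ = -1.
Block sizes for λ = -1: [3, 1, 1]

From the dimensions of kernels of powers, the number of Jordan blocks of size at least j is d_j − d_{j−1} where d_j = dim ker(N^j) (with d_0 = 0). Computing the differences gives [3, 1, 1].
The number of blocks of size exactly k is (#blocks of size ≥ k) − (#blocks of size ≥ k + 1), so the partition is: 2 block(s) of size 1, 1 block(s) of size 3.
In nonincreasing order the block sizes are [3, 1, 1].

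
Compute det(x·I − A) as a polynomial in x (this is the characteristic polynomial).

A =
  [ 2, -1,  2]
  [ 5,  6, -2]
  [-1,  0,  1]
x^3 - 9*x^2 + 27*x - 27

Expanding det(x·I − A) (e.g. by cofactor expansion or by noting that A is similar to its Jordan form J, which has the same characteristic polynomial as A) gives
  χ_A(x) = x^3 - 9*x^2 + 27*x - 27
which factors as (x - 3)^3. The eigenvalues (with algebraic multiplicities) are λ = 3 with multiplicity 3.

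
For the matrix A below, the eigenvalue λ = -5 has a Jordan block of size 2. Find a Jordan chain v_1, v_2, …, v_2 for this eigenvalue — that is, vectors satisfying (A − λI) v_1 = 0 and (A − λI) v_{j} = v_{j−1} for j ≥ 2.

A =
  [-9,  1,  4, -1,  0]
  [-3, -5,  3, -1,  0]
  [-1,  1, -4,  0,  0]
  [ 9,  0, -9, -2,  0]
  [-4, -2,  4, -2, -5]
A Jordan chain for λ = -5 of length 2:
v_1 = (-4, -3, -1, 9, -4)ᵀ
v_2 = (1, 0, 0, 0, 0)ᵀ

Let N = A − (-5)·I. We want v_2 with N^2 v_2 = 0 but N^1 v_2 ≠ 0; then v_{j-1} := N · v_j for j = 2, …, 2.

Pick v_2 = (1, 0, 0, 0, 0)ᵀ.
Then v_1 = N · v_2 = (-4, -3, -1, 9, -4)ᵀ.

Sanity check: (A − (-5)·I) v_1 = (0, 0, 0, 0, 0)ᵀ = 0. ✓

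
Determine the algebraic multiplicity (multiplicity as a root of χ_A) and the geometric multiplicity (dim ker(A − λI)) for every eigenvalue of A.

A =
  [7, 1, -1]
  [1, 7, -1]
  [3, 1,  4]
λ = 6: alg = 3, geom = 1

Step 1 — factor the characteristic polynomial to read off the algebraic multiplicities:
  χ_A(x) = (x - 6)^3

Step 2 — compute geometric multiplicities via the rank-nullity identity g(λ) = n − rank(A − λI):
  rank(A − (6)·I) = 2, so dim ker(A − (6)·I) = n − 2 = 1

Summary:
  λ = 6: algebraic multiplicity = 3, geometric multiplicity = 1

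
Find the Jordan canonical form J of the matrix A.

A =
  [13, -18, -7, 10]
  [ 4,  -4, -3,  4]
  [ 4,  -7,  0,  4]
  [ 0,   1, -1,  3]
J_3(3) ⊕ J_1(3)

The characteristic polynomial is
  det(x·I − A) = x^4 - 12*x^3 + 54*x^2 - 108*x + 81 = (x - 3)^4

Eigenvalues and multiplicities (the geometric multiplicity of λ is n − rank(A − λI), which equals the number of Jordan blocks for λ):
  λ = 3: algebraic multiplicity = 4, geometric multiplicity = 2

Determining the block sizes for each eigenvalue:
  λ = 3: with am = 4 and gm = 2, the partition is not yet determined (e.g. several partitions of 4 into 2 parts exist). Let N = A − (3)·I. Computing rank(N^1) = 2, rank(N^2) = 1, rank(N^3) = 0; the number of blocks of size ≥ j is rank(N^{j−1}) − rank(N^j), giving [2, 1, 1]. So we have 1 block(s) of size 3, 1 block(s) of size 1 → block sizes [3, 1]

Assembling the blocks gives a Jordan form
J =
  [3, 1, 0, 0]
  [0, 3, 1, 0]
  [0, 0, 3, 0]
  [0, 0, 0, 3]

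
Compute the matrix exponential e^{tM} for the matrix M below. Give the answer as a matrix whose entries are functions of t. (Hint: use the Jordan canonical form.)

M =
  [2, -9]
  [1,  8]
e^{tM} =
  [-3*t*exp(5*t) + exp(5*t), -9*t*exp(5*t)]
  [t*exp(5*t), 3*t*exp(5*t) + exp(5*t)]

Strategy: write M = P · J · P⁻¹ where J is a Jordan canonical form, so e^{tM} = P · e^{tJ} · P⁻¹, and e^{tJ} can be computed block-by-block.

M has Jordan form
J =
  [5, 1]
  [0, 5]
(up to reordering of blocks).

Per-block formulas:
  For a 2×2 Jordan block J_2(5): exp(t · J_2(5)) = e^(5t)·(I + t·N), where N is the 2×2 nilpotent shift.

After assembling e^{tJ} and conjugating by P, we get:

e^{tM} =
  [-3*t*exp(5*t) + exp(5*t), -9*t*exp(5*t)]
  [t*exp(5*t), 3*t*exp(5*t) + exp(5*t)]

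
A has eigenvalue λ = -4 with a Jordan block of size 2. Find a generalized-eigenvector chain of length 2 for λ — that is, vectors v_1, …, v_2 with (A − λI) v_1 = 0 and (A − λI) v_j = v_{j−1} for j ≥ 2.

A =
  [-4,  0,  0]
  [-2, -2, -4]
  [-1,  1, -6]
A Jordan chain for λ = -4 of length 2:
v_1 = (0, -2, -1)ᵀ
v_2 = (1, 0, 0)ᵀ

Let N = A − (-4)·I. We want v_2 with N^2 v_2 = 0 but N^1 v_2 ≠ 0; then v_{j-1} := N · v_j for j = 2, …, 2.

Pick v_2 = (1, 0, 0)ᵀ.
Then v_1 = N · v_2 = (0, -2, -1)ᵀ.

Sanity check: (A − (-4)·I) v_1 = (0, 0, 0)ᵀ = 0. ✓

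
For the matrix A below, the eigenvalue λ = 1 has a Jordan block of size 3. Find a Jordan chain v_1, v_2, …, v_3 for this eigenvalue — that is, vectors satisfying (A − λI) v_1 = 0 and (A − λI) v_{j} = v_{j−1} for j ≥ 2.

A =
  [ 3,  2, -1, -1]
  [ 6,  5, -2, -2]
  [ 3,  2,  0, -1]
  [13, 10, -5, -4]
A Jordan chain for λ = 1 of length 3:
v_1 = (0, 4, 2, 6)ᵀ
v_2 = (2, 6, 3, 13)ᵀ
v_3 = (1, 0, 0, 0)ᵀ

Let N = A − (1)·I. We want v_3 with N^3 v_3 = 0 but N^2 v_3 ≠ 0; then v_{j-1} := N · v_j for j = 3, …, 2.

Pick v_3 = (1, 0, 0, 0)ᵀ.
Then v_2 = N · v_3 = (2, 6, 3, 13)ᵀ.
Then v_1 = N · v_2 = (0, 4, 2, 6)ᵀ.

Sanity check: (A − (1)·I) v_1 = (0, 0, 0, 0)ᵀ = 0. ✓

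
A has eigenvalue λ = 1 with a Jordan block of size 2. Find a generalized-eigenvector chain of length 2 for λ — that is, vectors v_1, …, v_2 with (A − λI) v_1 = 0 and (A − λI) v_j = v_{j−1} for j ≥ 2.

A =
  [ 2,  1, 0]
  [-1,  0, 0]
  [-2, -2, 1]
A Jordan chain for λ = 1 of length 2:
v_1 = (1, -1, -2)ᵀ
v_2 = (1, 0, 0)ᵀ

Let N = A − (1)·I. We want v_2 with N^2 v_2 = 0 but N^1 v_2 ≠ 0; then v_{j-1} := N · v_j for j = 2, …, 2.

Pick v_2 = (1, 0, 0)ᵀ.
Then v_1 = N · v_2 = (1, -1, -2)ᵀ.

Sanity check: (A − (1)·I) v_1 = (0, 0, 0)ᵀ = 0. ✓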